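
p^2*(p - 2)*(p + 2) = p^4 - 4*p^2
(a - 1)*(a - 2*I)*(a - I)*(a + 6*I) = a^4 - a^3 + 3*I*a^3 + 16*a^2 - 3*I*a^2 - 16*a - 12*I*a + 12*I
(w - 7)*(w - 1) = w^2 - 8*w + 7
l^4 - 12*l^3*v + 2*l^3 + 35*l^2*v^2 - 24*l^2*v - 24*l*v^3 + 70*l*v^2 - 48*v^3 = (l + 2)*(l - 8*v)*(l - 3*v)*(l - v)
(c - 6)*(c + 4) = c^2 - 2*c - 24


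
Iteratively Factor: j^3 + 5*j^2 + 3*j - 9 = (j - 1)*(j^2 + 6*j + 9) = (j - 1)*(j + 3)*(j + 3)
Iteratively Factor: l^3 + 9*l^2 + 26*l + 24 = (l + 4)*(l^2 + 5*l + 6) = (l + 2)*(l + 4)*(l + 3)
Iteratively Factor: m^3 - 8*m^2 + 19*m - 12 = (m - 3)*(m^2 - 5*m + 4) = (m - 3)*(m - 1)*(m - 4)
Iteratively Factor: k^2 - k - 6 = (k - 3)*(k + 2)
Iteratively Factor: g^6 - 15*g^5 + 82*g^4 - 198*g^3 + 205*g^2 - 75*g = (g - 5)*(g^5 - 10*g^4 + 32*g^3 - 38*g^2 + 15*g) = g*(g - 5)*(g^4 - 10*g^3 + 32*g^2 - 38*g + 15) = g*(g - 5)^2*(g^3 - 5*g^2 + 7*g - 3) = g*(g - 5)^2*(g - 1)*(g^2 - 4*g + 3) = g*(g - 5)^2*(g - 1)^2*(g - 3)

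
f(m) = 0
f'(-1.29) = 0.00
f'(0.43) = 0.00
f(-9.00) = 0.00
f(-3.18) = 0.00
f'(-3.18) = 0.00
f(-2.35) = 0.00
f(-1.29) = 0.00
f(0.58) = 0.00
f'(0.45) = 0.00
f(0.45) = 0.00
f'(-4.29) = 0.00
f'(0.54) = 0.00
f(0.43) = 0.00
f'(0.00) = 0.00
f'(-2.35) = 0.00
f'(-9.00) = 0.00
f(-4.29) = 0.00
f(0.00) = 0.00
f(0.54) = 0.00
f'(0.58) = 0.00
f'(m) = 0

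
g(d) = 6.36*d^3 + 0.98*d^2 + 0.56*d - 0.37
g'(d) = 19.08*d^2 + 1.96*d + 0.56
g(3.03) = 187.25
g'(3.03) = 181.67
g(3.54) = 296.03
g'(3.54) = 246.60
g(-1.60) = -24.81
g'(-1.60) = 46.27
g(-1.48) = -19.67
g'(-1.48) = 39.45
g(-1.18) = -10.12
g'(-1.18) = 24.81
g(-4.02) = -399.96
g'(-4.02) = 301.02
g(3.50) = 286.28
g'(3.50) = 241.15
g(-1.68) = -28.70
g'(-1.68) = 51.12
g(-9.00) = -4562.47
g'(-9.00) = 1528.40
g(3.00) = 181.85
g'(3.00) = 178.16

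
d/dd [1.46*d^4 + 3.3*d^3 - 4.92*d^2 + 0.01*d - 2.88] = 5.84*d^3 + 9.9*d^2 - 9.84*d + 0.01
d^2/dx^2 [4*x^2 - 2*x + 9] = 8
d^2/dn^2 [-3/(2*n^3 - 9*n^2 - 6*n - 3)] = 18*((2*n - 3)*(-2*n^3 + 9*n^2 + 6*n + 3) + 12*(-n^2 + 3*n + 1)^2)/(-2*n^3 + 9*n^2 + 6*n + 3)^3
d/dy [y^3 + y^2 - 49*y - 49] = 3*y^2 + 2*y - 49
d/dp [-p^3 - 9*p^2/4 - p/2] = -3*p^2 - 9*p/2 - 1/2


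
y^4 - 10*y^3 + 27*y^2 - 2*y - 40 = (y - 5)*(y - 4)*(y - 2)*(y + 1)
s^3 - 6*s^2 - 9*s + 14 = (s - 7)*(s - 1)*(s + 2)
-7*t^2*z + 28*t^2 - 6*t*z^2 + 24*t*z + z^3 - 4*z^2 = (-7*t + z)*(t + z)*(z - 4)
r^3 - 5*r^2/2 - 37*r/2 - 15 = (r - 6)*(r + 1)*(r + 5/2)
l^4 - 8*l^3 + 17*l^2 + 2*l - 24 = (l - 4)*(l - 3)*(l - 2)*(l + 1)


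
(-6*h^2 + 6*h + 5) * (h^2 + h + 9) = -6*h^4 - 43*h^2 + 59*h + 45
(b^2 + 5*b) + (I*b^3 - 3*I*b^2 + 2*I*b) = I*b^3 + b^2 - 3*I*b^2 + 5*b + 2*I*b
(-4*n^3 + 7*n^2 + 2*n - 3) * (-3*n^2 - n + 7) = 12*n^5 - 17*n^4 - 41*n^3 + 56*n^2 + 17*n - 21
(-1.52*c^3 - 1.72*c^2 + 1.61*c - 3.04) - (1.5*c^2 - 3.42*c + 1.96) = -1.52*c^3 - 3.22*c^2 + 5.03*c - 5.0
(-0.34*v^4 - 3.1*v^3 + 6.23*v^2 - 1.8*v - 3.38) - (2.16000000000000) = -0.34*v^4 - 3.1*v^3 + 6.23*v^2 - 1.8*v - 5.54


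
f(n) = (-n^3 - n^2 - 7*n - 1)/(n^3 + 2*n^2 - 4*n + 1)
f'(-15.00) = -0.01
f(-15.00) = -1.14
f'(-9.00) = -0.08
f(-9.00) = -1.34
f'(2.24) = 1.73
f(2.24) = -2.47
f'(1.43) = 16.88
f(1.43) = -6.97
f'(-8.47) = -0.09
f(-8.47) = -1.38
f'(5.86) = 0.06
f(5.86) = -1.12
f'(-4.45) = -2.26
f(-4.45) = -3.31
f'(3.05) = 0.55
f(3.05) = -1.68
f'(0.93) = 676.83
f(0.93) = 49.39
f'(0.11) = -30.72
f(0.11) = -3.05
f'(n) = (-3*n^2 - 4*n + 4)*(-n^3 - n^2 - 7*n - 1)/(n^3 + 2*n^2 - 4*n + 1)^2 + (-3*n^2 - 2*n - 7)/(n^3 + 2*n^2 - 4*n + 1) = (-n^4 + 22*n^3 + 18*n^2 + 2*n - 11)/(n^6 + 4*n^5 - 4*n^4 - 14*n^3 + 20*n^2 - 8*n + 1)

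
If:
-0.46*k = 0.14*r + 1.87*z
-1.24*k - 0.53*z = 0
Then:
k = -0.42741935483871*z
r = -11.9527649769585*z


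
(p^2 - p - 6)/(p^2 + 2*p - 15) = (p + 2)/(p + 5)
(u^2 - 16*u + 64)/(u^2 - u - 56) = (u - 8)/(u + 7)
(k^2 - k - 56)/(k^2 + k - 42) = (k - 8)/(k - 6)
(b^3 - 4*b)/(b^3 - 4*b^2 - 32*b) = (4 - b^2)/(-b^2 + 4*b + 32)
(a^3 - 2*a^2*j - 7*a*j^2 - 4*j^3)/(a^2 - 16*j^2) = (a^2 + 2*a*j + j^2)/(a + 4*j)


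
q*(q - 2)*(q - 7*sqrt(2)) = q^3 - 7*sqrt(2)*q^2 - 2*q^2 + 14*sqrt(2)*q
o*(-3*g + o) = -3*g*o + o^2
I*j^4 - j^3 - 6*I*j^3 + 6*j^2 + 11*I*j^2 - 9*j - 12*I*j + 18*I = (j - 3)^2*(j + 2*I)*(I*j + 1)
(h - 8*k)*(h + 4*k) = h^2 - 4*h*k - 32*k^2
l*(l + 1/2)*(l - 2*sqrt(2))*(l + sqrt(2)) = l^4 - sqrt(2)*l^3 + l^3/2 - 4*l^2 - sqrt(2)*l^2/2 - 2*l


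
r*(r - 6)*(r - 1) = r^3 - 7*r^2 + 6*r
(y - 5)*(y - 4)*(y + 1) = y^3 - 8*y^2 + 11*y + 20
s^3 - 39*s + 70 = (s - 5)*(s - 2)*(s + 7)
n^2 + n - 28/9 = (n - 4/3)*(n + 7/3)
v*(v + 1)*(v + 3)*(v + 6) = v^4 + 10*v^3 + 27*v^2 + 18*v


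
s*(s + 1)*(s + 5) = s^3 + 6*s^2 + 5*s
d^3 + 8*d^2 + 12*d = d*(d + 2)*(d + 6)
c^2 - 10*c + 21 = (c - 7)*(c - 3)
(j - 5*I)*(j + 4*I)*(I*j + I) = I*j^3 + j^2 + I*j^2 + j + 20*I*j + 20*I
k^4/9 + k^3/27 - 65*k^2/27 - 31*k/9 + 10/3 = (k/3 + 1)^2*(k - 5)*(k - 2/3)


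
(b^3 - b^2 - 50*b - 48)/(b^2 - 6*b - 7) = (b^2 - 2*b - 48)/(b - 7)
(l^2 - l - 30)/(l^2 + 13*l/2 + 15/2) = 2*(l - 6)/(2*l + 3)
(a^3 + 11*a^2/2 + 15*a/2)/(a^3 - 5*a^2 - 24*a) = (a + 5/2)/(a - 8)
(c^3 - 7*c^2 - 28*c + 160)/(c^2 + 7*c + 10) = (c^2 - 12*c + 32)/(c + 2)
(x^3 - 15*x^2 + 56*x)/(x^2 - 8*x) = x - 7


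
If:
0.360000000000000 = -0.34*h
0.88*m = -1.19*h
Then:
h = -1.06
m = 1.43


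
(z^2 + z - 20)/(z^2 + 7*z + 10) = (z - 4)/(z + 2)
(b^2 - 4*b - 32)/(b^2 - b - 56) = (b + 4)/(b + 7)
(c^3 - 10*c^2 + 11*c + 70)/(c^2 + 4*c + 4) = (c^2 - 12*c + 35)/(c + 2)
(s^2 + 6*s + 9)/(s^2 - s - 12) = (s + 3)/(s - 4)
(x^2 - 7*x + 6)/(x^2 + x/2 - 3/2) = 2*(x - 6)/(2*x + 3)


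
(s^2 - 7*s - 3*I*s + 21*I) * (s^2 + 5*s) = s^4 - 2*s^3 - 3*I*s^3 - 35*s^2 + 6*I*s^2 + 105*I*s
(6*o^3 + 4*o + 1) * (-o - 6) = -6*o^4 - 36*o^3 - 4*o^2 - 25*o - 6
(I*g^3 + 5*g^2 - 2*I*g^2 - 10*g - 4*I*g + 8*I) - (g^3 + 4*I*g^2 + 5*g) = -g^3 + I*g^3 + 5*g^2 - 6*I*g^2 - 15*g - 4*I*g + 8*I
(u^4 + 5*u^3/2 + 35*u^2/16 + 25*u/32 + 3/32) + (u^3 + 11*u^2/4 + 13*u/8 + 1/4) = u^4 + 7*u^3/2 + 79*u^2/16 + 77*u/32 + 11/32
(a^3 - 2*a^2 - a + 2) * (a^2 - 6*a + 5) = a^5 - 8*a^4 + 16*a^3 - 2*a^2 - 17*a + 10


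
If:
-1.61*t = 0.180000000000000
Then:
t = -0.11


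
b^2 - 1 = (b - 1)*(b + 1)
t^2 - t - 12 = (t - 4)*(t + 3)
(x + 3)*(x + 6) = x^2 + 9*x + 18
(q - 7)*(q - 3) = q^2 - 10*q + 21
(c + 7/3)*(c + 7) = c^2 + 28*c/3 + 49/3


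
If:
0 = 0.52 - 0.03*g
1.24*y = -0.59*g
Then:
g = 17.33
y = -8.25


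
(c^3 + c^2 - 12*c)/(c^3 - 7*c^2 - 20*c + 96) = c/(c - 8)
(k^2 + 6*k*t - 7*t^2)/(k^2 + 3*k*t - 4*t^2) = (k + 7*t)/(k + 4*t)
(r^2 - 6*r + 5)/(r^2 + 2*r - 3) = (r - 5)/(r + 3)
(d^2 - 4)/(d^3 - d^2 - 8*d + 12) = (d + 2)/(d^2 + d - 6)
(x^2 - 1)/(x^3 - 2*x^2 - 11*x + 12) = (x + 1)/(x^2 - x - 12)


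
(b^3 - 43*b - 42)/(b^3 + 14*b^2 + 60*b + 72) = (b^2 - 6*b - 7)/(b^2 + 8*b + 12)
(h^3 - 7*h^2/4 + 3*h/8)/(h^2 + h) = (8*h^2 - 14*h + 3)/(8*(h + 1))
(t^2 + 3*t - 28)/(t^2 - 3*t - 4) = (t + 7)/(t + 1)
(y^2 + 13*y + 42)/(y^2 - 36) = (y + 7)/(y - 6)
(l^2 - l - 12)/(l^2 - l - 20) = (-l^2 + l + 12)/(-l^2 + l + 20)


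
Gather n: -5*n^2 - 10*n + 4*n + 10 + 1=-5*n^2 - 6*n + 11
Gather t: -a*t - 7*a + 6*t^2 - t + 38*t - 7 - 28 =-7*a + 6*t^2 + t*(37 - a) - 35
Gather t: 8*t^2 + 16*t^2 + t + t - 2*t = 24*t^2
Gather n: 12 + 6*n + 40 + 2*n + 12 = 8*n + 64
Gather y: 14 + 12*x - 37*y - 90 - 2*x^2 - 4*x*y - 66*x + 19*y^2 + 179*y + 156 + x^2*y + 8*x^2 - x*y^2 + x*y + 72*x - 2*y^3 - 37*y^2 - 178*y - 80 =6*x^2 + 18*x - 2*y^3 + y^2*(-x - 18) + y*(x^2 - 3*x - 36)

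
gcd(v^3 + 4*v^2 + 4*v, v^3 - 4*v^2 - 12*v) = v^2 + 2*v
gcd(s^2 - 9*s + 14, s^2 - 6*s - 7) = s - 7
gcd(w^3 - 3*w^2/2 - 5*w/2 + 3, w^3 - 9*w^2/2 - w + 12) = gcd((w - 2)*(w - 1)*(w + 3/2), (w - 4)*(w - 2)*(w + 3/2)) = w^2 - w/2 - 3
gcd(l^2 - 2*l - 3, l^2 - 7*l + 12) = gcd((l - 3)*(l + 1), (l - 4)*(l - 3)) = l - 3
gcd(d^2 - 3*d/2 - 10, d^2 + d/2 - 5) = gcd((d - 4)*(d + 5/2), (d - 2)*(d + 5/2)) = d + 5/2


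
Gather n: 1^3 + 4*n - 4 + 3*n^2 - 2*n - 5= 3*n^2 + 2*n - 8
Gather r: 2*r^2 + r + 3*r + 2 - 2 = 2*r^2 + 4*r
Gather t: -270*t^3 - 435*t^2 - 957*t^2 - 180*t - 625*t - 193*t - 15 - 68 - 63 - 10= -270*t^3 - 1392*t^2 - 998*t - 156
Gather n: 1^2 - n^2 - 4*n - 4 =-n^2 - 4*n - 3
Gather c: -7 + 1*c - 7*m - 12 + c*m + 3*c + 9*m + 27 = c*(m + 4) + 2*m + 8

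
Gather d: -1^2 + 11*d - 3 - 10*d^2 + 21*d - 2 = -10*d^2 + 32*d - 6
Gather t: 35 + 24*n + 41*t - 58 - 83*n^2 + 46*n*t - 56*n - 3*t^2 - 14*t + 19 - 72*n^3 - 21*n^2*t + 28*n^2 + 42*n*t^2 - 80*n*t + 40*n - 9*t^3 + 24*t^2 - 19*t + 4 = -72*n^3 - 55*n^2 + 8*n - 9*t^3 + t^2*(42*n + 21) + t*(-21*n^2 - 34*n + 8)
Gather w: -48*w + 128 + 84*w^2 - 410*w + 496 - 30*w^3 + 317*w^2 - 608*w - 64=-30*w^3 + 401*w^2 - 1066*w + 560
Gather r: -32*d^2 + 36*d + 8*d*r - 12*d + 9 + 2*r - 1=-32*d^2 + 24*d + r*(8*d + 2) + 8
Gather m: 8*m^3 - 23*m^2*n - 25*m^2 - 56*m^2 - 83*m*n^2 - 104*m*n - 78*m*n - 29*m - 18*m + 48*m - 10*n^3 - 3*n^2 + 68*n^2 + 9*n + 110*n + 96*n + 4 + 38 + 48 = 8*m^3 + m^2*(-23*n - 81) + m*(-83*n^2 - 182*n + 1) - 10*n^3 + 65*n^2 + 215*n + 90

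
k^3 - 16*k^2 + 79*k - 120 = (k - 8)*(k - 5)*(k - 3)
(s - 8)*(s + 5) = s^2 - 3*s - 40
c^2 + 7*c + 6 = (c + 1)*(c + 6)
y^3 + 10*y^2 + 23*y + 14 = (y + 1)*(y + 2)*(y + 7)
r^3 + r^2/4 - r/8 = r*(r - 1/4)*(r + 1/2)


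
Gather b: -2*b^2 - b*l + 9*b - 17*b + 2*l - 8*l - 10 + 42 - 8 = -2*b^2 + b*(-l - 8) - 6*l + 24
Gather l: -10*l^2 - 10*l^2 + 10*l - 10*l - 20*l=-20*l^2 - 20*l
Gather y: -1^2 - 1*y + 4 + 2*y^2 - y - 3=2*y^2 - 2*y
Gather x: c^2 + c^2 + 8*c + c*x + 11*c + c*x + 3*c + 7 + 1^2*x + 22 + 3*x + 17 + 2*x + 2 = 2*c^2 + 22*c + x*(2*c + 6) + 48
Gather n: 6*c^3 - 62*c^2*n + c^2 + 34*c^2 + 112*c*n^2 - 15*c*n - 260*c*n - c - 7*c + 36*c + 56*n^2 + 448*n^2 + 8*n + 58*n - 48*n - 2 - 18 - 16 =6*c^3 + 35*c^2 + 28*c + n^2*(112*c + 504) + n*(-62*c^2 - 275*c + 18) - 36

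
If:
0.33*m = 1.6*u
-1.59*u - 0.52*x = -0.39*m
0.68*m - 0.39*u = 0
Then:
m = 0.00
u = 0.00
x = 0.00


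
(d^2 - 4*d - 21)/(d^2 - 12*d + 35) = (d + 3)/(d - 5)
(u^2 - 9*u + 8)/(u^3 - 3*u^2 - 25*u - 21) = (-u^2 + 9*u - 8)/(-u^3 + 3*u^2 + 25*u + 21)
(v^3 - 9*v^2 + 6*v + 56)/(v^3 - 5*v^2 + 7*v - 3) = (v^3 - 9*v^2 + 6*v + 56)/(v^3 - 5*v^2 + 7*v - 3)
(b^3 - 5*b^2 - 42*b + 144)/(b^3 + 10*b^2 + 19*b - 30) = (b^2 - 11*b + 24)/(b^2 + 4*b - 5)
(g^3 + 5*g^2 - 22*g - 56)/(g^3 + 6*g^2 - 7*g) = (g^2 - 2*g - 8)/(g*(g - 1))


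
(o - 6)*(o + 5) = o^2 - o - 30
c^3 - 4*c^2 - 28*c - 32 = (c - 8)*(c + 2)^2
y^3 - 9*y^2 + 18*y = y*(y - 6)*(y - 3)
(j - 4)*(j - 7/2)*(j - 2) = j^3 - 19*j^2/2 + 29*j - 28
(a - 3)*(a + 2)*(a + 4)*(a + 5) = a^4 + 8*a^3 + 5*a^2 - 74*a - 120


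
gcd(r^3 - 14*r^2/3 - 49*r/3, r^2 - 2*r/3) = r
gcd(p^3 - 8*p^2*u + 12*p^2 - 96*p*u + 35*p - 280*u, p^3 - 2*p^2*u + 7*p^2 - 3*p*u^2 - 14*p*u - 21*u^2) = p + 7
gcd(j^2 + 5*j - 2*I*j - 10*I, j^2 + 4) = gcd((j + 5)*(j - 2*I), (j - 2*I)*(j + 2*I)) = j - 2*I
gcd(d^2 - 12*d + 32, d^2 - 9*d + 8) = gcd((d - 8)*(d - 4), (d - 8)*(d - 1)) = d - 8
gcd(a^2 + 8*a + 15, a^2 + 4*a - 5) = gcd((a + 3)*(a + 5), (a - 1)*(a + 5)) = a + 5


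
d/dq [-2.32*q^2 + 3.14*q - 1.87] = 3.14 - 4.64*q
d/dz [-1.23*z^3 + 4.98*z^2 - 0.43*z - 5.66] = -3.69*z^2 + 9.96*z - 0.43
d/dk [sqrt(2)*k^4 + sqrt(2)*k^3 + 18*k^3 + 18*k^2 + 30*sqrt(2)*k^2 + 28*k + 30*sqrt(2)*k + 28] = 4*sqrt(2)*k^3 + 3*sqrt(2)*k^2 + 54*k^2 + 36*k + 60*sqrt(2)*k + 28 + 30*sqrt(2)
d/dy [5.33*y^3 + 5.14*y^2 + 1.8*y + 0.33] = 15.99*y^2 + 10.28*y + 1.8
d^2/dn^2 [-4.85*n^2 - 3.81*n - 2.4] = -9.70000000000000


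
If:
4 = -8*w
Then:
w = -1/2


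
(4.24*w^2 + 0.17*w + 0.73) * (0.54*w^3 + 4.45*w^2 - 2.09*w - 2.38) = 2.2896*w^5 + 18.9598*w^4 - 7.7109*w^3 - 7.198*w^2 - 1.9303*w - 1.7374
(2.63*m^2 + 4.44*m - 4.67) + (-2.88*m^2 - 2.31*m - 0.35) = -0.25*m^2 + 2.13*m - 5.02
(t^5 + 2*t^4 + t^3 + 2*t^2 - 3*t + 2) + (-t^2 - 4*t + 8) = t^5 + 2*t^4 + t^3 + t^2 - 7*t + 10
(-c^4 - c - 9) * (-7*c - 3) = 7*c^5 + 3*c^4 + 7*c^2 + 66*c + 27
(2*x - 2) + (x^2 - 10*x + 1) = x^2 - 8*x - 1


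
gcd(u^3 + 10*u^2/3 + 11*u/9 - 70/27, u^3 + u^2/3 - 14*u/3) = u + 7/3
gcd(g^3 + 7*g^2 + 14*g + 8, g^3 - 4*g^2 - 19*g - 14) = g^2 + 3*g + 2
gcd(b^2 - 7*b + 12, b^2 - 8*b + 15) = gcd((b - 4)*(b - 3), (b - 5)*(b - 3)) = b - 3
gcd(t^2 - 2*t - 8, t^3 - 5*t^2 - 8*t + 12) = t + 2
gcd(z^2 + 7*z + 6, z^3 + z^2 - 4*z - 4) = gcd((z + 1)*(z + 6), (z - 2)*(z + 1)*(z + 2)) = z + 1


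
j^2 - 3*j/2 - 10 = (j - 4)*(j + 5/2)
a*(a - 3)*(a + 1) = a^3 - 2*a^2 - 3*a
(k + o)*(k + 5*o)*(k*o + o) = k^3*o + 6*k^2*o^2 + k^2*o + 5*k*o^3 + 6*k*o^2 + 5*o^3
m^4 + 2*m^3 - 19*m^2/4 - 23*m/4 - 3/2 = (m - 2)*(m + 1/2)^2*(m + 3)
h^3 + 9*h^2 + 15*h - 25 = (h - 1)*(h + 5)^2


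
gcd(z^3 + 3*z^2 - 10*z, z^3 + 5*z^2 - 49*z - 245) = z + 5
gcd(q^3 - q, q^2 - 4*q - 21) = 1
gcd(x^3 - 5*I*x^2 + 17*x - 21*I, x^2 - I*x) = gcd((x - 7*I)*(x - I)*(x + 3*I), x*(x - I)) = x - I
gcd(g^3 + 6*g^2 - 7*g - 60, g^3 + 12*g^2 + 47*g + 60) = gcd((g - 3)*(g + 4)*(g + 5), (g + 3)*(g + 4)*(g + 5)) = g^2 + 9*g + 20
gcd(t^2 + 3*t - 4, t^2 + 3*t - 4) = t^2 + 3*t - 4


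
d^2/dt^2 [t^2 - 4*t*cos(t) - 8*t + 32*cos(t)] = 4*t*cos(t) + 8*sin(t) - 32*cos(t) + 2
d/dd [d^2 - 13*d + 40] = 2*d - 13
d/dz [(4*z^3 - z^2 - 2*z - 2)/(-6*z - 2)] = (-24*z^3 - 9*z^2 + 2*z - 4)/(2*(9*z^2 + 6*z + 1))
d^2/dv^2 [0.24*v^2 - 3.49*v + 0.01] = 0.480000000000000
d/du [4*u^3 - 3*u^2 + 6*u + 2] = 12*u^2 - 6*u + 6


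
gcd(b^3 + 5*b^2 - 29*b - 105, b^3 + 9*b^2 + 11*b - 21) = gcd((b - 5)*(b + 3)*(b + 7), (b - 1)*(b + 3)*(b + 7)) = b^2 + 10*b + 21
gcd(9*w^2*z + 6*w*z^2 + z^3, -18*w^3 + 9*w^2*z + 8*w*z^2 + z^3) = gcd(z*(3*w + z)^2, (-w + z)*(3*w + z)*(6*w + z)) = 3*w + z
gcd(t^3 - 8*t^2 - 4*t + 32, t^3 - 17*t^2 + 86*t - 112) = t^2 - 10*t + 16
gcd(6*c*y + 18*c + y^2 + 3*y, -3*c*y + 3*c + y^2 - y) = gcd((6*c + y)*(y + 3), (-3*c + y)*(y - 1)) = 1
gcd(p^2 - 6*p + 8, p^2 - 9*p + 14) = p - 2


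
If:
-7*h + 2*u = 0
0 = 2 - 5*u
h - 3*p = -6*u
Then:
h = 4/35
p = 88/105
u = 2/5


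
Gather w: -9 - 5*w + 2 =-5*w - 7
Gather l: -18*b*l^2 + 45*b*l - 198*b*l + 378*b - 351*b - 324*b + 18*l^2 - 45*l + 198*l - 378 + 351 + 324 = -297*b + l^2*(18 - 18*b) + l*(153 - 153*b) + 297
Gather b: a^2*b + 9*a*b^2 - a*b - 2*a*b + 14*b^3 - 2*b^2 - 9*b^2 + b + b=14*b^3 + b^2*(9*a - 11) + b*(a^2 - 3*a + 2)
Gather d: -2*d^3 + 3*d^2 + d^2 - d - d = -2*d^3 + 4*d^2 - 2*d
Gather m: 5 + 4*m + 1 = 4*m + 6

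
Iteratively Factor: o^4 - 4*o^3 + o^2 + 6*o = (o - 3)*(o^3 - o^2 - 2*o) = (o - 3)*(o - 2)*(o^2 + o) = o*(o - 3)*(o - 2)*(o + 1)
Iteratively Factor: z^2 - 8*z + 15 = (z - 5)*(z - 3)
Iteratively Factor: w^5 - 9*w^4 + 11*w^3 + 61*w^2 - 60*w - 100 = (w - 5)*(w^4 - 4*w^3 - 9*w^2 + 16*w + 20) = (w - 5)*(w - 2)*(w^3 - 2*w^2 - 13*w - 10) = (w - 5)*(w - 2)*(w + 1)*(w^2 - 3*w - 10) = (w - 5)^2*(w - 2)*(w + 1)*(w + 2)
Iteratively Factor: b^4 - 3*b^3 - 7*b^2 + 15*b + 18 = (b + 2)*(b^3 - 5*b^2 + 3*b + 9) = (b - 3)*(b + 2)*(b^2 - 2*b - 3) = (b - 3)^2*(b + 2)*(b + 1)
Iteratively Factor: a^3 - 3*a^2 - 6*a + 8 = (a - 4)*(a^2 + a - 2) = (a - 4)*(a + 2)*(a - 1)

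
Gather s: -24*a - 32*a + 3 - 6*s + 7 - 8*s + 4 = -56*a - 14*s + 14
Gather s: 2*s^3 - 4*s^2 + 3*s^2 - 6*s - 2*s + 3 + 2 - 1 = 2*s^3 - s^2 - 8*s + 4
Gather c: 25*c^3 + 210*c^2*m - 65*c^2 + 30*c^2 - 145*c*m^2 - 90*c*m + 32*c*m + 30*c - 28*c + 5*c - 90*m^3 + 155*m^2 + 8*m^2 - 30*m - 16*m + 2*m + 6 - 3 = 25*c^3 + c^2*(210*m - 35) + c*(-145*m^2 - 58*m + 7) - 90*m^3 + 163*m^2 - 44*m + 3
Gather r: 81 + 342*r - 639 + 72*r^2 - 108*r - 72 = 72*r^2 + 234*r - 630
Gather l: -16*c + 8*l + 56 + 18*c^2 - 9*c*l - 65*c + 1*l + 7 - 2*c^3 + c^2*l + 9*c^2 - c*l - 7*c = -2*c^3 + 27*c^2 - 88*c + l*(c^2 - 10*c + 9) + 63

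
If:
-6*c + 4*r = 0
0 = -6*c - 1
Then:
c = -1/6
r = -1/4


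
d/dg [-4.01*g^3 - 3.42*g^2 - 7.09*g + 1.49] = -12.03*g^2 - 6.84*g - 7.09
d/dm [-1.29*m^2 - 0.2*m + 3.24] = -2.58*m - 0.2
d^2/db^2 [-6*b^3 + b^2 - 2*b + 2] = 2 - 36*b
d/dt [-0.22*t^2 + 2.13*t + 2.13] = 2.13 - 0.44*t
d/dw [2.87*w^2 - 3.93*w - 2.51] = 5.74*w - 3.93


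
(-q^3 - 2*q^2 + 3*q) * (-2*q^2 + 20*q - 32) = 2*q^5 - 16*q^4 - 14*q^3 + 124*q^2 - 96*q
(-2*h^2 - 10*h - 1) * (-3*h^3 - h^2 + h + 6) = 6*h^5 + 32*h^4 + 11*h^3 - 21*h^2 - 61*h - 6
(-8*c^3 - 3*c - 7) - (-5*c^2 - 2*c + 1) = -8*c^3 + 5*c^2 - c - 8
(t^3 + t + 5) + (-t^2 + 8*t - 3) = t^3 - t^2 + 9*t + 2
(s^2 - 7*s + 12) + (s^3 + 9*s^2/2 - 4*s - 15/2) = s^3 + 11*s^2/2 - 11*s + 9/2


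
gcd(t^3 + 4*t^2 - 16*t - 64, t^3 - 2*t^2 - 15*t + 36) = t + 4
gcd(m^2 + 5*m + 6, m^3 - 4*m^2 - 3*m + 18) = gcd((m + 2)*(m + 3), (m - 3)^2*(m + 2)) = m + 2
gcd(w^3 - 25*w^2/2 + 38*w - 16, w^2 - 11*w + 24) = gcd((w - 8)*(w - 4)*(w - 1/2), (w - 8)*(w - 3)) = w - 8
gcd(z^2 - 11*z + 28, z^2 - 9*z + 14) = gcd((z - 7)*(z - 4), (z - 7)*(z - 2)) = z - 7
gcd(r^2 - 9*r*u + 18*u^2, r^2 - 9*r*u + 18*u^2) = r^2 - 9*r*u + 18*u^2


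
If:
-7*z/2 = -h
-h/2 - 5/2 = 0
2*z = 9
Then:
No Solution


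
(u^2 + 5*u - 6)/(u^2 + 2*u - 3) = (u + 6)/(u + 3)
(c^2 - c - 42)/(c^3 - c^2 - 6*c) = (-c^2 + c + 42)/(c*(-c^2 + c + 6))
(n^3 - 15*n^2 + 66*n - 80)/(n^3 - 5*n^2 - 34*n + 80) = (n - 5)/(n + 5)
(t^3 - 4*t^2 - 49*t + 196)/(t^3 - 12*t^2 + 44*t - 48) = (t^2 - 49)/(t^2 - 8*t + 12)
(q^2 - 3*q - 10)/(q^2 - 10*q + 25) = (q + 2)/(q - 5)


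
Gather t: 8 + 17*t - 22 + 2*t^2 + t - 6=2*t^2 + 18*t - 20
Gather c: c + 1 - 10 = c - 9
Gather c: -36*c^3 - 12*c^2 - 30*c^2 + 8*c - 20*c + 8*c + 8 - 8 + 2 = -36*c^3 - 42*c^2 - 4*c + 2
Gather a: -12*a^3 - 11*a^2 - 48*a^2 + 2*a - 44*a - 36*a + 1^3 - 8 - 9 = -12*a^3 - 59*a^2 - 78*a - 16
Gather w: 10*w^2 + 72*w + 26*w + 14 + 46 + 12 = 10*w^2 + 98*w + 72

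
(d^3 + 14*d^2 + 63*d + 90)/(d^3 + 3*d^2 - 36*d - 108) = (d + 5)/(d - 6)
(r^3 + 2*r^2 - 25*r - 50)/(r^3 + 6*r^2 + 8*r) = (r^2 - 25)/(r*(r + 4))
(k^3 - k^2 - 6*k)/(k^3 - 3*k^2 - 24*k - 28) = k*(k - 3)/(k^2 - 5*k - 14)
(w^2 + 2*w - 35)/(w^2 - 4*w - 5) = (w + 7)/(w + 1)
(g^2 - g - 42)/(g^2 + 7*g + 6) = (g - 7)/(g + 1)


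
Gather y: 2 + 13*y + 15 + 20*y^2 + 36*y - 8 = 20*y^2 + 49*y + 9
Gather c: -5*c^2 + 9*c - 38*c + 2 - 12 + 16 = -5*c^2 - 29*c + 6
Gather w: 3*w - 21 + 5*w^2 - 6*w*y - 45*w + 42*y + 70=5*w^2 + w*(-6*y - 42) + 42*y + 49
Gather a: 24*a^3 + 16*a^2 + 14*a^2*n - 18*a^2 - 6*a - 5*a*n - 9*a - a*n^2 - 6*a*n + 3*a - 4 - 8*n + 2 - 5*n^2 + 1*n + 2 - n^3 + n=24*a^3 + a^2*(14*n - 2) + a*(-n^2 - 11*n - 12) - n^3 - 5*n^2 - 6*n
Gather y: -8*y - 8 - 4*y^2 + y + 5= -4*y^2 - 7*y - 3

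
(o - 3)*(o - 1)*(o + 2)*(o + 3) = o^4 + o^3 - 11*o^2 - 9*o + 18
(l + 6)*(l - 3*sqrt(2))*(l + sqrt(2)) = l^3 - 2*sqrt(2)*l^2 + 6*l^2 - 12*sqrt(2)*l - 6*l - 36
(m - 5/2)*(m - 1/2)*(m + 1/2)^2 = m^4 - 2*m^3 - 3*m^2/2 + m/2 + 5/16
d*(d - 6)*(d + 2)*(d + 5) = d^4 + d^3 - 32*d^2 - 60*d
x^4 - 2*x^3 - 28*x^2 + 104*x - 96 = (x - 4)*(x - 2)^2*(x + 6)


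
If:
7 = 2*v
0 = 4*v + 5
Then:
No Solution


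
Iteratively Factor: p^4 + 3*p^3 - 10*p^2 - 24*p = (p + 2)*(p^3 + p^2 - 12*p) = (p + 2)*(p + 4)*(p^2 - 3*p) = (p - 3)*(p + 2)*(p + 4)*(p)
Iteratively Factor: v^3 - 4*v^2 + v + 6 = (v + 1)*(v^2 - 5*v + 6) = (v - 3)*(v + 1)*(v - 2)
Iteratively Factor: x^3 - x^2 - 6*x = (x + 2)*(x^2 - 3*x) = (x - 3)*(x + 2)*(x)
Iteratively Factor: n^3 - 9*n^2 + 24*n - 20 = (n - 5)*(n^2 - 4*n + 4) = (n - 5)*(n - 2)*(n - 2)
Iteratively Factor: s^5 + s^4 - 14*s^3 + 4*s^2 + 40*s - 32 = (s - 1)*(s^4 + 2*s^3 - 12*s^2 - 8*s + 32) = (s - 2)*(s - 1)*(s^3 + 4*s^2 - 4*s - 16) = (s - 2)^2*(s - 1)*(s^2 + 6*s + 8) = (s - 2)^2*(s - 1)*(s + 4)*(s + 2)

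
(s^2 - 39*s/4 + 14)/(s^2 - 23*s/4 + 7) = (s - 8)/(s - 4)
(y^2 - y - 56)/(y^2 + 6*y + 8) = (y^2 - y - 56)/(y^2 + 6*y + 8)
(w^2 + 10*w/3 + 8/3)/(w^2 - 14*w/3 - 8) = (w + 2)/(w - 6)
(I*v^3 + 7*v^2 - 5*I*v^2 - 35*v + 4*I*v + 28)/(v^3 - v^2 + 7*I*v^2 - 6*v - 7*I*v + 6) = (I*v^2 + v*(7 - 4*I) - 28)/(v^2 + 7*I*v - 6)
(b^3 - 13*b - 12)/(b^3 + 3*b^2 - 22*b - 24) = (b + 3)/(b + 6)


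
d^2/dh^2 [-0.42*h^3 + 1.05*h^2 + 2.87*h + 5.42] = 2.1 - 2.52*h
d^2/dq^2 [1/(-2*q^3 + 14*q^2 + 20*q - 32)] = ((3*q - 7)*(q^3 - 7*q^2 - 10*q + 16) - (-3*q^2 + 14*q + 10)^2)/(q^3 - 7*q^2 - 10*q + 16)^3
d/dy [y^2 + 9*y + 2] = 2*y + 9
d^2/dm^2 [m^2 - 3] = 2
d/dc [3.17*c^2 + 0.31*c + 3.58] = 6.34*c + 0.31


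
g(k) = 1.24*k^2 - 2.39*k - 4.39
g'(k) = 2.48*k - 2.39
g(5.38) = 18.64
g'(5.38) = 10.95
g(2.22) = -3.58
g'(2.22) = 3.12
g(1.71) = -4.85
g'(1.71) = 1.85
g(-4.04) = 25.50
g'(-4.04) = -12.41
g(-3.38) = 17.85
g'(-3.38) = -10.77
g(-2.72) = 11.28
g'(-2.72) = -9.14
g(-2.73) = 11.38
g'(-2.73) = -9.16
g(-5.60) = 47.88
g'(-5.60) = -16.28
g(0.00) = -4.39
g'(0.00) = -2.39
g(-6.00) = 54.59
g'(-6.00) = -17.27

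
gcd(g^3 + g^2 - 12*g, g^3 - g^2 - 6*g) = g^2 - 3*g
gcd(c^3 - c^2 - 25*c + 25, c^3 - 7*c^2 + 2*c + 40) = c - 5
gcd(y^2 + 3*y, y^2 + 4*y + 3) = y + 3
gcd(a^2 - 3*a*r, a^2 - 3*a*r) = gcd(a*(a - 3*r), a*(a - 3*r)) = -a^2 + 3*a*r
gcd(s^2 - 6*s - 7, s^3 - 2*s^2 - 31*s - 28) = s^2 - 6*s - 7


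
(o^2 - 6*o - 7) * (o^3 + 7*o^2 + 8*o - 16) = o^5 + o^4 - 41*o^3 - 113*o^2 + 40*o + 112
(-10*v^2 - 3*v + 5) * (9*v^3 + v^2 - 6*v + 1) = -90*v^5 - 37*v^4 + 102*v^3 + 13*v^2 - 33*v + 5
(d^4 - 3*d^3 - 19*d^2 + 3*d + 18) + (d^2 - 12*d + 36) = d^4 - 3*d^3 - 18*d^2 - 9*d + 54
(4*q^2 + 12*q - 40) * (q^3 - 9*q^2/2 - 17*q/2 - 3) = 4*q^5 - 6*q^4 - 128*q^3 + 66*q^2 + 304*q + 120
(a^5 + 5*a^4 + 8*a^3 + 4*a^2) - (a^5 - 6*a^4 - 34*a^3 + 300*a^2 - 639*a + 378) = 11*a^4 + 42*a^3 - 296*a^2 + 639*a - 378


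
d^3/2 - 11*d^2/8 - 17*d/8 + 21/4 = (d/2 + 1)*(d - 3)*(d - 7/4)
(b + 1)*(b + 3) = b^2 + 4*b + 3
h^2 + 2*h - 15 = (h - 3)*(h + 5)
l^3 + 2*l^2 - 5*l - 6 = (l - 2)*(l + 1)*(l + 3)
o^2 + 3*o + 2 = (o + 1)*(o + 2)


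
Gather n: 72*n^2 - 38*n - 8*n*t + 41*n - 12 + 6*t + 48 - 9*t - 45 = 72*n^2 + n*(3 - 8*t) - 3*t - 9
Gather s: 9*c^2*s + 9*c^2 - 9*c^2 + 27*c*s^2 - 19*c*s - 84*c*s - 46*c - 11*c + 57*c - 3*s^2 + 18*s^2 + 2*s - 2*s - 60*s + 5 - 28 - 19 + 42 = s^2*(27*c + 15) + s*(9*c^2 - 103*c - 60)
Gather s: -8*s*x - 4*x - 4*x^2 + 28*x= -8*s*x - 4*x^2 + 24*x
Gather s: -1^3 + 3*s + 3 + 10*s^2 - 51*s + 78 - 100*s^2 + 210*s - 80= -90*s^2 + 162*s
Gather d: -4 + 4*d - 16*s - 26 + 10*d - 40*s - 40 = 14*d - 56*s - 70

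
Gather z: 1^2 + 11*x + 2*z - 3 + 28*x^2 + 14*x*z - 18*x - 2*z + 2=28*x^2 + 14*x*z - 7*x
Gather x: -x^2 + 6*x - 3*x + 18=-x^2 + 3*x + 18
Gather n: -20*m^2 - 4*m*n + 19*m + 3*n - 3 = -20*m^2 + 19*m + n*(3 - 4*m) - 3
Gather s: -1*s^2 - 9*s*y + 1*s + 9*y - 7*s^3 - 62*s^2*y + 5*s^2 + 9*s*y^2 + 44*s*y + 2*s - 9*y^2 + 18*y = -7*s^3 + s^2*(4 - 62*y) + s*(9*y^2 + 35*y + 3) - 9*y^2 + 27*y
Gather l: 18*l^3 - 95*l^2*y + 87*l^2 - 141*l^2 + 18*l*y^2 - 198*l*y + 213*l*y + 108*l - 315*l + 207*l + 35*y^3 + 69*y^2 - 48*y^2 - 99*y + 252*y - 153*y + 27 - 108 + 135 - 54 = 18*l^3 + l^2*(-95*y - 54) + l*(18*y^2 + 15*y) + 35*y^3 + 21*y^2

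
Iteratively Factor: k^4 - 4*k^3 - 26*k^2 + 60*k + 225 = (k - 5)*(k^3 + k^2 - 21*k - 45) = (k - 5)^2*(k^2 + 6*k + 9) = (k - 5)^2*(k + 3)*(k + 3)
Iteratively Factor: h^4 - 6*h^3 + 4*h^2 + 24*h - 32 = (h + 2)*(h^3 - 8*h^2 + 20*h - 16) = (h - 2)*(h + 2)*(h^2 - 6*h + 8) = (h - 2)^2*(h + 2)*(h - 4)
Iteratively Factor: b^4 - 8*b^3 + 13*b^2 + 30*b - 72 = (b - 4)*(b^3 - 4*b^2 - 3*b + 18) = (b - 4)*(b - 3)*(b^2 - b - 6) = (b - 4)*(b - 3)*(b + 2)*(b - 3)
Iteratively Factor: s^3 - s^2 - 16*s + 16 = (s - 1)*(s^2 - 16) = (s - 1)*(s + 4)*(s - 4)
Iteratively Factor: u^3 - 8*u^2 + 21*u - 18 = (u - 3)*(u^2 - 5*u + 6) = (u - 3)^2*(u - 2)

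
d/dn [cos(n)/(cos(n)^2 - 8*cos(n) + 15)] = (cos(n)^2 - 15)*sin(n)/((cos(n) - 5)^2*(cos(n) - 3)^2)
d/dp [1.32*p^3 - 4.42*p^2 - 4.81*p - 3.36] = 3.96*p^2 - 8.84*p - 4.81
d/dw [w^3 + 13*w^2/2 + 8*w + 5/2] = 3*w^2 + 13*w + 8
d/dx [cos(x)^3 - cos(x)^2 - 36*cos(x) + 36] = (-3*cos(x)^2 + 2*cos(x) + 36)*sin(x)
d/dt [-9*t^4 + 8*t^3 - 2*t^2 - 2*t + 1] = -36*t^3 + 24*t^2 - 4*t - 2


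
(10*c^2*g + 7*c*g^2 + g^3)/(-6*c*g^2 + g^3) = (-10*c^2 - 7*c*g - g^2)/(g*(6*c - g))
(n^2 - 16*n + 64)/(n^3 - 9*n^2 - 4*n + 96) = (n - 8)/(n^2 - n - 12)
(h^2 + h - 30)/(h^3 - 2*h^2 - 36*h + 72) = (h - 5)/(h^2 - 8*h + 12)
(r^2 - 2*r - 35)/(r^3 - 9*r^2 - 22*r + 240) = (r - 7)/(r^2 - 14*r + 48)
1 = 1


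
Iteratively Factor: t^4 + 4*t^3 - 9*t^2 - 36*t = (t - 3)*(t^3 + 7*t^2 + 12*t) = (t - 3)*(t + 3)*(t^2 + 4*t) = (t - 3)*(t + 3)*(t + 4)*(t)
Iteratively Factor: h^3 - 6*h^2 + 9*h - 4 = (h - 1)*(h^2 - 5*h + 4) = (h - 1)^2*(h - 4)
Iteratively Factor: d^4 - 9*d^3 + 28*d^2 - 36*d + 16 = (d - 2)*(d^3 - 7*d^2 + 14*d - 8) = (d - 2)*(d - 1)*(d^2 - 6*d + 8) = (d - 4)*(d - 2)*(d - 1)*(d - 2)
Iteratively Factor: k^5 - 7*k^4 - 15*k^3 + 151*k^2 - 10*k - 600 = (k + 2)*(k^4 - 9*k^3 + 3*k^2 + 145*k - 300) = (k + 2)*(k + 4)*(k^3 - 13*k^2 + 55*k - 75) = (k - 5)*(k + 2)*(k + 4)*(k^2 - 8*k + 15) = (k - 5)*(k - 3)*(k + 2)*(k + 4)*(k - 5)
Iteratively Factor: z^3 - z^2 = (z)*(z^2 - z) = z*(z - 1)*(z)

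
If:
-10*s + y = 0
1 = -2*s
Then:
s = -1/2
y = -5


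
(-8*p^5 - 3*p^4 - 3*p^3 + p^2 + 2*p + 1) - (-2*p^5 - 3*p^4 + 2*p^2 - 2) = -6*p^5 - 3*p^3 - p^2 + 2*p + 3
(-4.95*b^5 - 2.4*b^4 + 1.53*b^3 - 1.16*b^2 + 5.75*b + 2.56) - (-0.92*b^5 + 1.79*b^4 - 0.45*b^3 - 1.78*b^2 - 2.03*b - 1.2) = -4.03*b^5 - 4.19*b^4 + 1.98*b^3 + 0.62*b^2 + 7.78*b + 3.76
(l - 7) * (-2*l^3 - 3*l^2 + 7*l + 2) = -2*l^4 + 11*l^3 + 28*l^2 - 47*l - 14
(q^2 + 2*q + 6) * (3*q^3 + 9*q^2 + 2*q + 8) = 3*q^5 + 15*q^4 + 38*q^3 + 66*q^2 + 28*q + 48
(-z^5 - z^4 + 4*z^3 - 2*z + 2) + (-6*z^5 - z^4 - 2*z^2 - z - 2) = -7*z^5 - 2*z^4 + 4*z^3 - 2*z^2 - 3*z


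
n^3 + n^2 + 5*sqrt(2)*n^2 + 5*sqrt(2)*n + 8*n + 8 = (n + 1)*(n + sqrt(2))*(n + 4*sqrt(2))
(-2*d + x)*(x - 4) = -2*d*x + 8*d + x^2 - 4*x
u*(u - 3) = u^2 - 3*u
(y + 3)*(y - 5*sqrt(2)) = y^2 - 5*sqrt(2)*y + 3*y - 15*sqrt(2)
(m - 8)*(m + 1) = m^2 - 7*m - 8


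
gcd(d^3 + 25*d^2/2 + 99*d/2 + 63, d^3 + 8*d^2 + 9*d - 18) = d^2 + 9*d + 18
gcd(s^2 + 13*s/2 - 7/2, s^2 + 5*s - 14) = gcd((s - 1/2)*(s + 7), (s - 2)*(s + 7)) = s + 7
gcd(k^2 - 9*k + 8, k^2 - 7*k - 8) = k - 8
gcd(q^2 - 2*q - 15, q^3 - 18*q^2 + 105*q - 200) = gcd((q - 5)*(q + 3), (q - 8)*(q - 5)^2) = q - 5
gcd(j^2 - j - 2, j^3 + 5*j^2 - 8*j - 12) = j^2 - j - 2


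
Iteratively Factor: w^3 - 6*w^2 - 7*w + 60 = (w + 3)*(w^2 - 9*w + 20) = (w - 5)*(w + 3)*(w - 4)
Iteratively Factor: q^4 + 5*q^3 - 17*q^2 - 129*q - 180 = (q + 3)*(q^3 + 2*q^2 - 23*q - 60) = (q + 3)^2*(q^2 - q - 20) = (q - 5)*(q + 3)^2*(q + 4)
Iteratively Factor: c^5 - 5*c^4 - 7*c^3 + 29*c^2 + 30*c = (c - 5)*(c^4 - 7*c^2 - 6*c) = (c - 5)*(c - 3)*(c^3 + 3*c^2 + 2*c) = (c - 5)*(c - 3)*(c + 2)*(c^2 + c) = (c - 5)*(c - 3)*(c + 1)*(c + 2)*(c)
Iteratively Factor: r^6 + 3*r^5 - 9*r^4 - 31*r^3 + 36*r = (r)*(r^5 + 3*r^4 - 9*r^3 - 31*r^2 + 36) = r*(r - 3)*(r^4 + 6*r^3 + 9*r^2 - 4*r - 12) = r*(r - 3)*(r + 3)*(r^3 + 3*r^2 - 4) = r*(r - 3)*(r - 1)*(r + 3)*(r^2 + 4*r + 4) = r*(r - 3)*(r - 1)*(r + 2)*(r + 3)*(r + 2)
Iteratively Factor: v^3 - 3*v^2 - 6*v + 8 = (v - 4)*(v^2 + v - 2) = (v - 4)*(v - 1)*(v + 2)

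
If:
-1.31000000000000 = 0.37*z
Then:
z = -3.54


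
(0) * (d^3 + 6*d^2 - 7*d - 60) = 0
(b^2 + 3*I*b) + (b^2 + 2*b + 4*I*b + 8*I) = 2*b^2 + 2*b + 7*I*b + 8*I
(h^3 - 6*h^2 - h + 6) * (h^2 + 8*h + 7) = h^5 + 2*h^4 - 42*h^3 - 44*h^2 + 41*h + 42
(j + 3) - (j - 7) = 10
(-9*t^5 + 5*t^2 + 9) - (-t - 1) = -9*t^5 + 5*t^2 + t + 10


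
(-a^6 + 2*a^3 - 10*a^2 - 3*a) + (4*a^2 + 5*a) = -a^6 + 2*a^3 - 6*a^2 + 2*a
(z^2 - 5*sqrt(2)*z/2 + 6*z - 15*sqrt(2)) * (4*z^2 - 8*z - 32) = 4*z^4 - 10*sqrt(2)*z^3 + 16*z^3 - 80*z^2 - 40*sqrt(2)*z^2 - 192*z + 200*sqrt(2)*z + 480*sqrt(2)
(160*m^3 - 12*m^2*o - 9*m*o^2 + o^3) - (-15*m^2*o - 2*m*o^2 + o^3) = 160*m^3 + 3*m^2*o - 7*m*o^2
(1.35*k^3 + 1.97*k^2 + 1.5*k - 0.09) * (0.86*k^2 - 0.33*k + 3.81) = 1.161*k^5 + 1.2487*k^4 + 5.7834*k^3 + 6.9333*k^2 + 5.7447*k - 0.3429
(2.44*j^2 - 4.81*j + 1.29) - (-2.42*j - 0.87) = 2.44*j^2 - 2.39*j + 2.16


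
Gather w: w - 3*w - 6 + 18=12 - 2*w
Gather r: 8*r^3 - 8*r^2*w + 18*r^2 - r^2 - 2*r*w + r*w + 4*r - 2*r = 8*r^3 + r^2*(17 - 8*w) + r*(2 - w)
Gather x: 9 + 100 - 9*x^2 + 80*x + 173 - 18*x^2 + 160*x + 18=-27*x^2 + 240*x + 300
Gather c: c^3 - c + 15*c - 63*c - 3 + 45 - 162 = c^3 - 49*c - 120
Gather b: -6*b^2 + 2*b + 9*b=-6*b^2 + 11*b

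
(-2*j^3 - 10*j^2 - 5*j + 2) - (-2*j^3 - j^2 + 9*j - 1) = -9*j^2 - 14*j + 3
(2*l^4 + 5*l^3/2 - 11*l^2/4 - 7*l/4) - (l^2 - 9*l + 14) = 2*l^4 + 5*l^3/2 - 15*l^2/4 + 29*l/4 - 14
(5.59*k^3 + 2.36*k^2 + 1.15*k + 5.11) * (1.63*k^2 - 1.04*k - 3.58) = 9.1117*k^5 - 1.9668*k^4 - 20.5921*k^3 - 1.3155*k^2 - 9.4314*k - 18.2938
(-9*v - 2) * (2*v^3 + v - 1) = -18*v^4 - 4*v^3 - 9*v^2 + 7*v + 2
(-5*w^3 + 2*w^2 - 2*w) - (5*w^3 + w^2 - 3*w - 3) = -10*w^3 + w^2 + w + 3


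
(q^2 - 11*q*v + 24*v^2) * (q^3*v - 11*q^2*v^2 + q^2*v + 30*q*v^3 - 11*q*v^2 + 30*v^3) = q^5*v - 22*q^4*v^2 + q^4*v + 175*q^3*v^3 - 22*q^3*v^2 - 594*q^2*v^4 + 175*q^2*v^3 + 720*q*v^5 - 594*q*v^4 + 720*v^5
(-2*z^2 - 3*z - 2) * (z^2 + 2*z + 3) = -2*z^4 - 7*z^3 - 14*z^2 - 13*z - 6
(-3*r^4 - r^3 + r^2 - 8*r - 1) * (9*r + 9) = -27*r^5 - 36*r^4 - 63*r^2 - 81*r - 9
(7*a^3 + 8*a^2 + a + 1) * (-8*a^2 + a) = -56*a^5 - 57*a^4 - 7*a^2 + a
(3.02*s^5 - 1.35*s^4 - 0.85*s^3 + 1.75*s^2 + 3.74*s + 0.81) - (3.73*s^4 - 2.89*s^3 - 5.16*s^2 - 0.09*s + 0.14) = 3.02*s^5 - 5.08*s^4 + 2.04*s^3 + 6.91*s^2 + 3.83*s + 0.67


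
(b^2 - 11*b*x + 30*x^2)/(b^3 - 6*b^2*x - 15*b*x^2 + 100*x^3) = (-b + 6*x)/(-b^2 + b*x + 20*x^2)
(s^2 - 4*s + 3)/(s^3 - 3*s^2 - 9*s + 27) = (s - 1)/(s^2 - 9)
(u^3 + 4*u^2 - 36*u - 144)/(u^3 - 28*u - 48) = (u + 6)/(u + 2)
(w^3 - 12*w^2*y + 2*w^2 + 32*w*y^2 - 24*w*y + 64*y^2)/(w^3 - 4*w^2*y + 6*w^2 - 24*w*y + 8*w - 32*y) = (w - 8*y)/(w + 4)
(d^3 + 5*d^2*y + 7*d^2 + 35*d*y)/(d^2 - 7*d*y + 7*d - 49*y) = d*(-d - 5*y)/(-d + 7*y)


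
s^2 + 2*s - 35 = (s - 5)*(s + 7)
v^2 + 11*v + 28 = (v + 4)*(v + 7)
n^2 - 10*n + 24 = (n - 6)*(n - 4)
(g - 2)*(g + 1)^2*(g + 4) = g^4 + 4*g^3 - 3*g^2 - 14*g - 8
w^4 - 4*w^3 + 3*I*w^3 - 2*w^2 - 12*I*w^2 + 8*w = w*(w - 4)*(w + I)*(w + 2*I)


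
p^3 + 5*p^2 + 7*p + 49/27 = (p + 1/3)*(p + 7/3)^2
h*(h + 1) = h^2 + h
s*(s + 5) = s^2 + 5*s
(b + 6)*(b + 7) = b^2 + 13*b + 42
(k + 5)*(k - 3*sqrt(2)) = k^2 - 3*sqrt(2)*k + 5*k - 15*sqrt(2)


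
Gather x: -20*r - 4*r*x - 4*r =-4*r*x - 24*r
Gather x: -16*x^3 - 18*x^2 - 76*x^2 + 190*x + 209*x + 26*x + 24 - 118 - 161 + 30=-16*x^3 - 94*x^2 + 425*x - 225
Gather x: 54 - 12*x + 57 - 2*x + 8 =119 - 14*x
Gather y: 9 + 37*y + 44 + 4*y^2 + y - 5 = 4*y^2 + 38*y + 48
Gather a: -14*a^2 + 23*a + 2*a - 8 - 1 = -14*a^2 + 25*a - 9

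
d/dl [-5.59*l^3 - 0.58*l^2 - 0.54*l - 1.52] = -16.77*l^2 - 1.16*l - 0.54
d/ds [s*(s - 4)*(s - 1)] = 3*s^2 - 10*s + 4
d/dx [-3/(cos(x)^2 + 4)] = -12*sin(2*x)/(cos(2*x) + 9)^2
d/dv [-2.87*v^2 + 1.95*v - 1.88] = 1.95 - 5.74*v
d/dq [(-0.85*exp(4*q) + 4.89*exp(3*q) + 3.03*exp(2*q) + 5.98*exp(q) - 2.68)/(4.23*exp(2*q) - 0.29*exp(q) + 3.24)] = (-7.191*exp(5*q) + 21.4242*exp(4*q) - 13.8522*exp(3*q) + 21.3567*exp(2*q) + 42.3072*exp(q) + 18.598)*exp(q)/(17.8929*exp(4*q) - 2.4534*exp(3*q) + 27.4945*exp(2*q) - 1.8792*exp(q) + 10.4976)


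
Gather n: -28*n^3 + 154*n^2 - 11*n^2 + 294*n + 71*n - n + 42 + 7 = -28*n^3 + 143*n^2 + 364*n + 49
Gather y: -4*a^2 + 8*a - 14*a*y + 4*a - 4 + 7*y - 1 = -4*a^2 + 12*a + y*(7 - 14*a) - 5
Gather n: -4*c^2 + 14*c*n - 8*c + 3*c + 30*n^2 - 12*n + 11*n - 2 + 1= -4*c^2 - 5*c + 30*n^2 + n*(14*c - 1) - 1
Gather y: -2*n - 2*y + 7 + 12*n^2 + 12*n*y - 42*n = 12*n^2 - 44*n + y*(12*n - 2) + 7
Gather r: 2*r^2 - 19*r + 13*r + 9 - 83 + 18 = 2*r^2 - 6*r - 56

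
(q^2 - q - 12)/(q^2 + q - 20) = (q + 3)/(q + 5)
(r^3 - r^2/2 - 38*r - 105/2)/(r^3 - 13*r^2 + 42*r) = (2*r^2 + 13*r + 15)/(2*r*(r - 6))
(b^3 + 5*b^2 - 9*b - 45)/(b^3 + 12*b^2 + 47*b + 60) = (b - 3)/(b + 4)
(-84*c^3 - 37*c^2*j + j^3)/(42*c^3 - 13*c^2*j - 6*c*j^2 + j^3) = (-4*c - j)/(2*c - j)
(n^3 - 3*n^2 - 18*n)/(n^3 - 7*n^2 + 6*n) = (n + 3)/(n - 1)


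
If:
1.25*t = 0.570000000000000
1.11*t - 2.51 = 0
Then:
No Solution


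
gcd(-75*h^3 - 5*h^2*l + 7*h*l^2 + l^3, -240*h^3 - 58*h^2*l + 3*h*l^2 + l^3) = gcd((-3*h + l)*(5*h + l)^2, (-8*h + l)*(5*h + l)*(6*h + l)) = 5*h + l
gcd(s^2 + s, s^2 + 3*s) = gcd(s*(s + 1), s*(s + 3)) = s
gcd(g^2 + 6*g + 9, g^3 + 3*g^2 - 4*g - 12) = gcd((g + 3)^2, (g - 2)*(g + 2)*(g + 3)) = g + 3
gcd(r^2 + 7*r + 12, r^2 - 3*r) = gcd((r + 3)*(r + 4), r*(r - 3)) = 1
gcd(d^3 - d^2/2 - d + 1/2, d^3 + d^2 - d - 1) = d^2 - 1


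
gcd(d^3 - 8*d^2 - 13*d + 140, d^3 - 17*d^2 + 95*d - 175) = d^2 - 12*d + 35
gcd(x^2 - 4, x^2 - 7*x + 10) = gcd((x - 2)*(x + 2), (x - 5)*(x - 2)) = x - 2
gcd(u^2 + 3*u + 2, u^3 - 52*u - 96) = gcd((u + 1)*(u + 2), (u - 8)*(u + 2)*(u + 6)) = u + 2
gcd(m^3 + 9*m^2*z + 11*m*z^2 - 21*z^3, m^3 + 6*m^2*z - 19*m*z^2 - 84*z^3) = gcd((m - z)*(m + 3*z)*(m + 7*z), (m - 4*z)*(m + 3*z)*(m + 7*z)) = m^2 + 10*m*z + 21*z^2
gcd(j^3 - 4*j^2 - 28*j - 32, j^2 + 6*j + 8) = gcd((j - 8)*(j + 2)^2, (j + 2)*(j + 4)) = j + 2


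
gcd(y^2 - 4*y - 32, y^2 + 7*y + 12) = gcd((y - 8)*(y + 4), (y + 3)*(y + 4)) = y + 4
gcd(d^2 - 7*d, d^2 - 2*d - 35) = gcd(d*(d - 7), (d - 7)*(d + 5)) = d - 7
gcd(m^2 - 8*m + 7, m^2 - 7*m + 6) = m - 1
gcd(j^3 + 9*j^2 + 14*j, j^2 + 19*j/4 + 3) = 1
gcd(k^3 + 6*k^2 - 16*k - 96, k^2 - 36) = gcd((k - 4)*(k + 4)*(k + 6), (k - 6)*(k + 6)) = k + 6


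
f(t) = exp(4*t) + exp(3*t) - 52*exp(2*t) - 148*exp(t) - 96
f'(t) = 4*exp(4*t) + 3*exp(3*t) - 104*exp(2*t) - 148*exp(t)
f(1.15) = -951.09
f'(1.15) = -1012.29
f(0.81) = -654.56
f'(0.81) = -722.00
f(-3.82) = -99.27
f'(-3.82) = -3.30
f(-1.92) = -118.81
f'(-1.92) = -23.92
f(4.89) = 313875271.18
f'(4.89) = 1255048697.84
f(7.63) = 17983454682938.80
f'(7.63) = 71925530846234.80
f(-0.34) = -227.07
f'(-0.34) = -155.92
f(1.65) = -1400.22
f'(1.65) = -226.44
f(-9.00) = -96.02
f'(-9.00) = -0.02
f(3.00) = 146810.92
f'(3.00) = 630399.16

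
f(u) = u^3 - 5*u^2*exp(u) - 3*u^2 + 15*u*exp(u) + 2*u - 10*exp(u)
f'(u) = -5*u^2*exp(u) + 3*u^2 + 5*u*exp(u) - 6*u + 5*exp(u) + 2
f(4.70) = -5444.91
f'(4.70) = -8970.10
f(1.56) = 5.48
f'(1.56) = 2.95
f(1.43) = 4.77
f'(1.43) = 7.60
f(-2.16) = -35.97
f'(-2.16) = 25.60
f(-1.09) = -17.90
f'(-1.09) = 9.96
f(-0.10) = -10.68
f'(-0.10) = 6.66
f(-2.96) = -63.23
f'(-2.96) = 43.27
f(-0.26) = -11.72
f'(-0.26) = 6.36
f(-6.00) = -336.69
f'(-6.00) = 145.49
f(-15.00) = -4080.00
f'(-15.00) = 767.00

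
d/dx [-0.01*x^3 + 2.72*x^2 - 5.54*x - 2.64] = -0.03*x^2 + 5.44*x - 5.54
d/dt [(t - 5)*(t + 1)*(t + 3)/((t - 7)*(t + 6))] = (t^4 - 2*t^3 - 108*t^2 + 114*t + 699)/(t^4 - 2*t^3 - 83*t^2 + 84*t + 1764)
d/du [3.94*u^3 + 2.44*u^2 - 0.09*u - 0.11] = 11.82*u^2 + 4.88*u - 0.09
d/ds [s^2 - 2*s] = 2*s - 2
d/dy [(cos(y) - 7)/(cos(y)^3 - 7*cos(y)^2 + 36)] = (199*cos(y)/2 - 14*cos(2*y) + cos(3*y)/2 - 50)*sin(y)/(cos(y)^3 - 7*cos(y)^2 + 36)^2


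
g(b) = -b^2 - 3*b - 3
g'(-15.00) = 27.00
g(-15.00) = -183.00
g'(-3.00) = 3.00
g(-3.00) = -3.00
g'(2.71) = -8.42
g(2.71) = -18.47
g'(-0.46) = -2.08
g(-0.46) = -1.83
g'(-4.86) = 6.72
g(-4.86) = -12.04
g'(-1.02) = -0.96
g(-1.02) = -0.98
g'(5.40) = -13.80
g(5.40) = -48.36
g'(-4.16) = 5.32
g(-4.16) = -7.83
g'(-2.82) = 2.64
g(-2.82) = -2.49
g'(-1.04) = -0.92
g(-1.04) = -0.96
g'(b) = -2*b - 3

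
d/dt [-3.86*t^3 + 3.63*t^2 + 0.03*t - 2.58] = -11.58*t^2 + 7.26*t + 0.03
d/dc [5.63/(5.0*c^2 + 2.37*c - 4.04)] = (-56.3*c - 13.3431)/(5.0*c^2 + 2.37*c - 4.04)^2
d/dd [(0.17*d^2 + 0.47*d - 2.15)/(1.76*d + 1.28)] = (0.2992*d^2 + 0.4352*d + 4.3856)/(3.0976*d^2 + 4.5056*d + 1.6384)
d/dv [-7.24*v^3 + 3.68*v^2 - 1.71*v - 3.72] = -21.72*v^2 + 7.36*v - 1.71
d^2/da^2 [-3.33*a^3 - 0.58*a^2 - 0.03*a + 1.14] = -19.98*a - 1.16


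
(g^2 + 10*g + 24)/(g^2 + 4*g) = (g + 6)/g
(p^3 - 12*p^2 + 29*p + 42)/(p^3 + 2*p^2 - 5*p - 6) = (p^2 - 13*p + 42)/(p^2 + p - 6)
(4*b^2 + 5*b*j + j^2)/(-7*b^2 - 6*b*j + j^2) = (-4*b - j)/(7*b - j)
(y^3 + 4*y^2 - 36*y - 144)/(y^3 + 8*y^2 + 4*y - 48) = (y - 6)/(y - 2)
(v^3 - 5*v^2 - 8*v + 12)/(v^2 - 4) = (v^2 - 7*v + 6)/(v - 2)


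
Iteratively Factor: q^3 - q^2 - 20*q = (q)*(q^2 - q - 20) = q*(q + 4)*(q - 5)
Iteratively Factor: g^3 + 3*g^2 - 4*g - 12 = (g + 2)*(g^2 + g - 6) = (g - 2)*(g + 2)*(g + 3)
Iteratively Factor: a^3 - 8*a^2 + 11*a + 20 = (a + 1)*(a^2 - 9*a + 20) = (a - 5)*(a + 1)*(a - 4)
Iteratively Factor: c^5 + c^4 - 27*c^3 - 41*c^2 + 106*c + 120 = (c - 2)*(c^4 + 3*c^3 - 21*c^2 - 83*c - 60) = (c - 5)*(c - 2)*(c^3 + 8*c^2 + 19*c + 12) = (c - 5)*(c - 2)*(c + 4)*(c^2 + 4*c + 3) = (c - 5)*(c - 2)*(c + 3)*(c + 4)*(c + 1)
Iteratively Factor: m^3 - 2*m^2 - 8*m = (m)*(m^2 - 2*m - 8) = m*(m + 2)*(m - 4)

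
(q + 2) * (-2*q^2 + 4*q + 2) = -2*q^3 + 10*q + 4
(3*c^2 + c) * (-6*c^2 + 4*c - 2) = -18*c^4 + 6*c^3 - 2*c^2 - 2*c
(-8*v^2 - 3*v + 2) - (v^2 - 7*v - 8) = -9*v^2 + 4*v + 10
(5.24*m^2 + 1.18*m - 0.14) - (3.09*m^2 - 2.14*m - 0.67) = 2.15*m^2 + 3.32*m + 0.53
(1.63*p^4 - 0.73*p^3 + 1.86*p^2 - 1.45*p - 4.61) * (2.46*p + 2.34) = 4.0098*p^5 + 2.0184*p^4 + 2.8674*p^3 + 0.785400000000001*p^2 - 14.7336*p - 10.7874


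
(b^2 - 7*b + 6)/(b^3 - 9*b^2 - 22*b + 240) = (b - 1)/(b^2 - 3*b - 40)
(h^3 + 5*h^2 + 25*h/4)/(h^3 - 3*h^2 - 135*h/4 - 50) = h/(h - 8)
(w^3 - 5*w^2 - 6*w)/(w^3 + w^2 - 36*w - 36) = w/(w + 6)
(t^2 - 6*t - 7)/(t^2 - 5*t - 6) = (t - 7)/(t - 6)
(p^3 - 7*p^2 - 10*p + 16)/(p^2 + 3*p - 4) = (p^2 - 6*p - 16)/(p + 4)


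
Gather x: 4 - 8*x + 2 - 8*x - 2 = 4 - 16*x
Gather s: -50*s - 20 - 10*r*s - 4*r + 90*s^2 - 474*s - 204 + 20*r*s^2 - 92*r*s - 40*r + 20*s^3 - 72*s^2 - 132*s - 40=-44*r + 20*s^3 + s^2*(20*r + 18) + s*(-102*r - 656) - 264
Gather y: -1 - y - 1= -y - 2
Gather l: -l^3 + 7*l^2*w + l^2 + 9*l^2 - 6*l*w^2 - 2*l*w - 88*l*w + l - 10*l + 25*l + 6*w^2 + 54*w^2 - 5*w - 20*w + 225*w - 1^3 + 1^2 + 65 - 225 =-l^3 + l^2*(7*w + 10) + l*(-6*w^2 - 90*w + 16) + 60*w^2 + 200*w - 160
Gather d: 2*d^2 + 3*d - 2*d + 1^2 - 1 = 2*d^2 + d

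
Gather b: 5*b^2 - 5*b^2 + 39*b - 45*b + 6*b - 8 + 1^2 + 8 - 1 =0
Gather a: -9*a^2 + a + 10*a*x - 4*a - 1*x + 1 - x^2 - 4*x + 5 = -9*a^2 + a*(10*x - 3) - x^2 - 5*x + 6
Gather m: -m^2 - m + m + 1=1 - m^2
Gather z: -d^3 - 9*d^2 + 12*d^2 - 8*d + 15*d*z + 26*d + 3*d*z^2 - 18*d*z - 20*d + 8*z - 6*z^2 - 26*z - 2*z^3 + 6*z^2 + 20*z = -d^3 + 3*d^2 + 3*d*z^2 - 2*d - 2*z^3 + z*(2 - 3*d)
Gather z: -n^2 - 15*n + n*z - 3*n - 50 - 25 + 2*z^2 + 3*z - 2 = -n^2 - 18*n + 2*z^2 + z*(n + 3) - 77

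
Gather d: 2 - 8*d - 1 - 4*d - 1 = -12*d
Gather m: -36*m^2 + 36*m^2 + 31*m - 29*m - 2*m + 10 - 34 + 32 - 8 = 0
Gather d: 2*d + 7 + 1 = 2*d + 8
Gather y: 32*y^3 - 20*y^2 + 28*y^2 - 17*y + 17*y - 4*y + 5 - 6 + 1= 32*y^3 + 8*y^2 - 4*y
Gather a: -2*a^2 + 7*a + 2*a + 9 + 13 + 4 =-2*a^2 + 9*a + 26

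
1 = 1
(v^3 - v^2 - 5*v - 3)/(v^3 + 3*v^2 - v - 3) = (v^2 - 2*v - 3)/(v^2 + 2*v - 3)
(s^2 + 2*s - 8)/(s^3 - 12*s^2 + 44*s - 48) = (s + 4)/(s^2 - 10*s + 24)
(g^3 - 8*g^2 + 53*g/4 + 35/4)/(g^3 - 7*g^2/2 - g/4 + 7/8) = 2*(g - 5)/(2*g - 1)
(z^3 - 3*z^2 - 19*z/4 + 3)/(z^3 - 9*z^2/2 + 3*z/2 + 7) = (4*z^3 - 12*z^2 - 19*z + 12)/(2*(2*z^3 - 9*z^2 + 3*z + 14))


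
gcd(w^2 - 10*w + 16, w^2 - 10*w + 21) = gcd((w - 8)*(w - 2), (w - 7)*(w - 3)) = 1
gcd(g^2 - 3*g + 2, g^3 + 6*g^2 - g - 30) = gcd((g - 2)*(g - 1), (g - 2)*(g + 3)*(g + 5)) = g - 2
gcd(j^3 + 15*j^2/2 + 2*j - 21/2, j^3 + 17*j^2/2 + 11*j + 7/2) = j + 7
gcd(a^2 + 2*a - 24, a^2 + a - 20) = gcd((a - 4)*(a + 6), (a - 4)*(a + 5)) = a - 4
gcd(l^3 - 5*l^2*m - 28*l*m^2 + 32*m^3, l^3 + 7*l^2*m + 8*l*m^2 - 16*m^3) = l^2 + 3*l*m - 4*m^2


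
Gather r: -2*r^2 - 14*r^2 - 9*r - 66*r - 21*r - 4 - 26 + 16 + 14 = -16*r^2 - 96*r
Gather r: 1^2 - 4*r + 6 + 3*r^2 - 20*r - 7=3*r^2 - 24*r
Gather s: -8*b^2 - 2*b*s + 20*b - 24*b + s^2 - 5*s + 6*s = -8*b^2 - 4*b + s^2 + s*(1 - 2*b)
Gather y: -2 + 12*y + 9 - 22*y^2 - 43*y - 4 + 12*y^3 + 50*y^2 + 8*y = 12*y^3 + 28*y^2 - 23*y + 3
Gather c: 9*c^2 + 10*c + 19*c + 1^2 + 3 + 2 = 9*c^2 + 29*c + 6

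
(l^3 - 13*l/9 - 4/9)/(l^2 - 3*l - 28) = (-9*l^3 + 13*l + 4)/(9*(-l^2 + 3*l + 28))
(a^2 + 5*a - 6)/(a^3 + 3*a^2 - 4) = (a + 6)/(a^2 + 4*a + 4)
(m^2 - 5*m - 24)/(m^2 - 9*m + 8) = (m + 3)/(m - 1)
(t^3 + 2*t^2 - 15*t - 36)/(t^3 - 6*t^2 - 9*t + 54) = (t^2 - t - 12)/(t^2 - 9*t + 18)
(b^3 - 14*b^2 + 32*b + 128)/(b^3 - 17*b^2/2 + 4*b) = 2*(b^2 - 6*b - 16)/(b*(2*b - 1))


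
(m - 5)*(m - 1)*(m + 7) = m^3 + m^2 - 37*m + 35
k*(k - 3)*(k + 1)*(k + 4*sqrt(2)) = k^4 - 2*k^3 + 4*sqrt(2)*k^3 - 8*sqrt(2)*k^2 - 3*k^2 - 12*sqrt(2)*k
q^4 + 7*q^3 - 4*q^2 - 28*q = q*(q - 2)*(q + 2)*(q + 7)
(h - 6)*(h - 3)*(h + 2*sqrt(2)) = h^3 - 9*h^2 + 2*sqrt(2)*h^2 - 18*sqrt(2)*h + 18*h + 36*sqrt(2)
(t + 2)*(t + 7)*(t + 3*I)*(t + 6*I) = t^4 + 9*t^3 + 9*I*t^3 - 4*t^2 + 81*I*t^2 - 162*t + 126*I*t - 252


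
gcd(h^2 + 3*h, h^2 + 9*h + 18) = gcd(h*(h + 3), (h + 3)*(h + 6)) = h + 3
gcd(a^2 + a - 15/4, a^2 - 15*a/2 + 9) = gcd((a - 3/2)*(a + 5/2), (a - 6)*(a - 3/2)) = a - 3/2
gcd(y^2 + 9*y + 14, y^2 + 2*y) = y + 2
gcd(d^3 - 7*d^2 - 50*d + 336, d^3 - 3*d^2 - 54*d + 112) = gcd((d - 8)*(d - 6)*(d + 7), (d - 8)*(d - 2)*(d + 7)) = d^2 - d - 56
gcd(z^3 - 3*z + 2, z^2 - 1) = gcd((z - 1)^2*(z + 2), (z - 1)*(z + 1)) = z - 1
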